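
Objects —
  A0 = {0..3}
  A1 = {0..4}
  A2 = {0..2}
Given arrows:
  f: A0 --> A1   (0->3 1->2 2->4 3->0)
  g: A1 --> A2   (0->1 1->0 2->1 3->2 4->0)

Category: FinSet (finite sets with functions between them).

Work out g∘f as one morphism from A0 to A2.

  0 f-->3 g-->2
  1 f-->2 g-->1
  2 f-->4 g-->0
  3 f-->0 g-->1
composite: (0->2 1->1 2->0 3->1)

Answer: (0->2 1->1 2->0 3->1)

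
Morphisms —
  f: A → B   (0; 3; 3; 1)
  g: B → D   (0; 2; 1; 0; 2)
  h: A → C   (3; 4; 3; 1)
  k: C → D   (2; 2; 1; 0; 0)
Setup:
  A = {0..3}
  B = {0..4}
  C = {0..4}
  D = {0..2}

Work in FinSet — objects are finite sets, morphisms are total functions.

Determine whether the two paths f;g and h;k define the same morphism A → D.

1) trace f;g:
  0 f→0 g→0
  1 f→3 g→0
  2 f→3 g→0
  3 f→1 g→2
  composite₁ = (0; 0; 0; 2)
2) trace h;k:
  0 h→3 k→0
  1 h→4 k→0
  2 h→3 k→0
  3 h→1 k→2
  composite₂ = (0; 0; 0; 2)
Equal? YES — commutes

Answer: COMMUTES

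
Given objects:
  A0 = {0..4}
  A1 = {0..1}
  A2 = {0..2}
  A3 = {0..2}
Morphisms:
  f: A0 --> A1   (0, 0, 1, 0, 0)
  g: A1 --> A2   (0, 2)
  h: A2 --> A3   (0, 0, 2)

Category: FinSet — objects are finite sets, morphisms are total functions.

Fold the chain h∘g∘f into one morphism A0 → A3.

  0 f-->0 g-->0 h-->0
  1 f-->0 g-->0 h-->0
  2 f-->1 g-->2 h-->2
  3 f-->0 g-->0 h-->0
  4 f-->0 g-->0 h-->0
⟦path⟧: (0, 0, 2, 0, 0)

Answer: (0, 0, 2, 0, 0)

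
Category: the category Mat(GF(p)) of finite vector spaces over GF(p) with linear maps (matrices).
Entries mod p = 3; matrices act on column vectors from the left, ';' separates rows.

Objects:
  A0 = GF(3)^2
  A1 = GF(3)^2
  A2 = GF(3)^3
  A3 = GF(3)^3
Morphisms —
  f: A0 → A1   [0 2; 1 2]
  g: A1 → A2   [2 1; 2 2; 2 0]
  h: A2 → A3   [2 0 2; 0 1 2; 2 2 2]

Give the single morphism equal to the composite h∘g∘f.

  e0=(1,0) f→(0,1) g→(1,2,0) h→(2,2,0)
  e1=(0,1) f→(2,2) g→(0,2,1) h→(2,1,0)
composite: [2 2; 2 1; 0 0]

Answer: [2 2; 2 1; 0 0]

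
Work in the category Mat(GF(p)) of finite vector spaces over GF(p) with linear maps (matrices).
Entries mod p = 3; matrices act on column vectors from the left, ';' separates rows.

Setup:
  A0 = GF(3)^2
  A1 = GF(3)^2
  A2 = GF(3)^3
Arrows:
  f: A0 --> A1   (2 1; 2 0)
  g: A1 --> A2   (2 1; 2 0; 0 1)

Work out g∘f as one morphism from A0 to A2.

Answer: (0 2; 1 2; 2 0)

Derivation:
  e0=(1,0) f-->(2,2) g-->(0,1,2)
  e1=(0,1) f-->(1,0) g-->(2,2,0)
result: (0 2; 1 2; 2 0)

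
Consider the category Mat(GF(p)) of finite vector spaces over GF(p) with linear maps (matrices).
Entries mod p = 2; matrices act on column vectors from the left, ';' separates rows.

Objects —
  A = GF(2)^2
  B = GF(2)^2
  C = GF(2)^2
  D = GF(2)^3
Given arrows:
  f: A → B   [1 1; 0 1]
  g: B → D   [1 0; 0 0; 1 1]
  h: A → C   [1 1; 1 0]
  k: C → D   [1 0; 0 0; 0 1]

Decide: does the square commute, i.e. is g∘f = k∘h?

Answer: COMMUTES

Trace:
1) trace f;g:
  e0=(1,0) f→(1,0) g→(1,0,1)
  e1=(0,1) f→(1,1) g→(1,0,0)
  result₁ = [1 1; 0 0; 1 0]
2) trace h;k:
  e0=(1,0) h→(1,1) k→(1,0,1)
  e1=(0,1) h→(1,0) k→(1,0,0)
  result₂ = [1 1; 0 0; 1 0]
Equal? YES — commutes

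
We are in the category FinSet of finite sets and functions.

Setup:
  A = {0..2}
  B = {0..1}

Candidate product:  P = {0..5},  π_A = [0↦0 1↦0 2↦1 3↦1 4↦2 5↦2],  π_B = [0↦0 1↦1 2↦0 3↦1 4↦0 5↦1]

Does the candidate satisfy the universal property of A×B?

|A|·|B| = 3·2 = 6;  |P| = 6
Check the pairing map k ↦ (π_A(k), π_B(k)):
  0 ↦ (0,0)
  1 ↦ (0,1)
  2 ↦ (1,0)
  3 ↦ (1,1)
  4 ↦ (2,0)
  5 ↦ (2,1)
distinct pairs in image: 6 / 6 needed
  → bijection onto A×B; projections well-typed.

Answer: VALID PRODUCT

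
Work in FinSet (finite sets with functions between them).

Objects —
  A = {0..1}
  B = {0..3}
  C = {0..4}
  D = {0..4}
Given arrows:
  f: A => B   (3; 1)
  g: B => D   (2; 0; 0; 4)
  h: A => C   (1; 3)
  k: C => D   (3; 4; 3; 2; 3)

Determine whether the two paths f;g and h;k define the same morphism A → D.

Answer: DOES NOT COMMUTE

Derivation:
Path 1 = f;g:
  0 f=>3 g=>4
  1 f=>1 g=>0
  result₁ = (4; 0)
Path 2 = h;k:
  0 h=>1 k=>4
  1 h=>3 k=>2
  result₂ = (4; 2)
Equal? NO — does not commute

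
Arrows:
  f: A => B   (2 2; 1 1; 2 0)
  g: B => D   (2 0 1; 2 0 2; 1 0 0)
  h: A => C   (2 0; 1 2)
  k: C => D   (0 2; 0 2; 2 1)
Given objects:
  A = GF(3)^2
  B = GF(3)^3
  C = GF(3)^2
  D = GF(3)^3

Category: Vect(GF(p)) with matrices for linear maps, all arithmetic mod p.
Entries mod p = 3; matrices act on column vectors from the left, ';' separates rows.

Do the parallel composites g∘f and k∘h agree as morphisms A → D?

Answer: DOES NOT COMMUTE

Trace:
1) trace f;g:
  e0=(1,0) f=>(2,1,2) g=>(0,2,2)
  e1=(0,1) f=>(2,1,0) g=>(1,1,2)
  result₁ = (0 1; 2 1; 2 2)
2) trace h;k:
  e0=(1,0) h=>(2,1) k=>(2,2,2)
  e1=(0,1) h=>(0,2) k=>(1,1,2)
  result₂ = (2 1; 2 1; 2 2)
Equal? differ; not commutative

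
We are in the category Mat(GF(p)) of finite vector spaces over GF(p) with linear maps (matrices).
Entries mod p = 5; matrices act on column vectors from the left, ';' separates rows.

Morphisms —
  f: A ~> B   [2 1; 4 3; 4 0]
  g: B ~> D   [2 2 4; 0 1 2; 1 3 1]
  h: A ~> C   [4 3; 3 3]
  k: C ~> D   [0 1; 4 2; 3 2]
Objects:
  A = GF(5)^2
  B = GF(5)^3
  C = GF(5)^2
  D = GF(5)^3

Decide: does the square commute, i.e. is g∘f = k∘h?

Answer: COMMUTES

Trace:
Along f;g (path 1):
  e0=[1,0] f~>[2,4,4] g~>[3,2,3]
  e1=[0,1] f~>[1,3,0] g~>[3,3,0]
  composite₁ = [3 3; 2 3; 3 0]
Along h;k (path 2):
  e0=[1,0] h~>[4,3] k~>[3,2,3]
  e1=[0,1] h~>[3,3] k~>[3,3,0]
  composite₂ = [3 3; 2 3; 3 0]
Equal? same morphism ✓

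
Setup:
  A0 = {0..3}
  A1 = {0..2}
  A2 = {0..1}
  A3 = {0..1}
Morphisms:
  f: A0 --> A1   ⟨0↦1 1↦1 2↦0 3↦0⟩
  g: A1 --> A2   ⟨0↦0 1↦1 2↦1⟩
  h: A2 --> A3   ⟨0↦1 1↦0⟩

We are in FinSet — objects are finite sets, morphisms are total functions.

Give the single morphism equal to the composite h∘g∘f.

  0 f-->1 g-->1 h-->0
  1 f-->1 g-->1 h-->0
  2 f-->0 g-->0 h-->1
  3 f-->0 g-->0 h-->1
composite: ⟨0↦0 1↦0 2↦1 3↦1⟩

Answer: ⟨0↦0 1↦0 2↦1 3↦1⟩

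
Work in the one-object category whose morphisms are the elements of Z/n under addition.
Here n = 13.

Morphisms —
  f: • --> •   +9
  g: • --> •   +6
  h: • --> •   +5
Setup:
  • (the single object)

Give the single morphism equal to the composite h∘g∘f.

  0 +9≡9 +6≡2 +5≡7  (mod 13)
composite: +7

Answer: +7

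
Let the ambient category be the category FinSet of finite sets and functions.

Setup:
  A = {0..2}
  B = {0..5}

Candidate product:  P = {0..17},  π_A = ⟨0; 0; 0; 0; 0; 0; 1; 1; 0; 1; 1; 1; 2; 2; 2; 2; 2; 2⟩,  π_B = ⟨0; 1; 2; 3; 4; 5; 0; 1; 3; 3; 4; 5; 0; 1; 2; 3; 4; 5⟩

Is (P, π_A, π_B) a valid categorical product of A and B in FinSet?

|A|·|B| = 3·6 = 18;  |P| = 18
Check the pairing map k ↦ (π_A(k), π_B(k)):
  0 -> (0,0)
  1 -> (0,1)
  2 -> (0,2)
  3 -> (0,3)
  4 -> (0,4)
  5 -> (0,5)
  6 -> (1,0)
  7 -> (1,1)
  8 -> (0,3)  ✗ repeats pair of k=3
  9 -> (1,3)
  10 -> (1,4)
  11 -> (1,5)
  12 -> (2,0)
  13 -> (2,1)
  14 -> (2,2)
  15 -> (2,3)
  16 -> (2,4)
  17 -> (2,5)
distinct pairs in image: 17 / 18 needed
  → (0,3) hit at k=3 and k=8

Answer: NOT A VALID PRODUCT — duplicate pair at indices 3,8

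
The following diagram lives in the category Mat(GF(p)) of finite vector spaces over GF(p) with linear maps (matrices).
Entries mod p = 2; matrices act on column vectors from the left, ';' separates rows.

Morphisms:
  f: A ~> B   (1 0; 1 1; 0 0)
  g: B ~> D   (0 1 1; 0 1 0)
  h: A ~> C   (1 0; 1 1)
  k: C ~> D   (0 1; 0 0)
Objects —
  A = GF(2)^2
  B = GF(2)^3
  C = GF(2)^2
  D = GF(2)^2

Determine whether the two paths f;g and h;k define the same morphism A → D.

1) trace f;g:
  e0=(1,0) f~>(1,1,0) g~>(1,1)
  e1=(0,1) f~>(0,1,0) g~>(1,1)
  ⟦path⟧₁ = (1 1; 1 1)
2) trace h;k:
  e0=(1,0) h~>(1,1) k~>(1,0)
  e1=(0,1) h~>(0,1) k~>(1,0)
  ⟦path⟧₂ = (1 1; 0 0)
Equal? NO — does not commute

Answer: DOES NOT COMMUTE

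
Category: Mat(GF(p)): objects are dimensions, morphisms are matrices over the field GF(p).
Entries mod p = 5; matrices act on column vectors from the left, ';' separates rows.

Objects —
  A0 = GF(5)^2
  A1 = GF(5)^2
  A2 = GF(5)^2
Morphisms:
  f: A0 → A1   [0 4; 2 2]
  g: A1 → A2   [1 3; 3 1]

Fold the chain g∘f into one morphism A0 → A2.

  e0=[1,0] f→[0,2] g→[1,2]
  e1=[0,1] f→[4,2] g→[0,4]
result: [1 0; 2 4]

Answer: [1 0; 2 4]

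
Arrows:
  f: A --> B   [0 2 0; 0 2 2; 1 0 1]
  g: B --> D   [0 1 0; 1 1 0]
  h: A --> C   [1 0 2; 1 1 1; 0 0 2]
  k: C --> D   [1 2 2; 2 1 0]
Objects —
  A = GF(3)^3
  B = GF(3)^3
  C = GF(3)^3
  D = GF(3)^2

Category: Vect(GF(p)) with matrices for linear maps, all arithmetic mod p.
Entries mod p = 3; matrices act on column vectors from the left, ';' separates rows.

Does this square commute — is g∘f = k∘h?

Answer: COMMUTES

Trace:
Along f;g (path 1):
  e0=[1,0,0] f-->[0,0,1] g-->[0,0]
  e1=[0,1,0] f-->[2,2,0] g-->[2,1]
  e2=[0,0,1] f-->[0,2,1] g-->[2,2]
  result₁ = [0 2 2; 0 1 2]
Along h;k (path 2):
  e0=[1,0,0] h-->[1,1,0] k-->[0,0]
  e1=[0,1,0] h-->[0,1,0] k-->[2,1]
  e2=[0,0,1] h-->[2,1,2] k-->[2,2]
  result₂ = [0 2 2; 0 1 2]
Equal? same morphism ✓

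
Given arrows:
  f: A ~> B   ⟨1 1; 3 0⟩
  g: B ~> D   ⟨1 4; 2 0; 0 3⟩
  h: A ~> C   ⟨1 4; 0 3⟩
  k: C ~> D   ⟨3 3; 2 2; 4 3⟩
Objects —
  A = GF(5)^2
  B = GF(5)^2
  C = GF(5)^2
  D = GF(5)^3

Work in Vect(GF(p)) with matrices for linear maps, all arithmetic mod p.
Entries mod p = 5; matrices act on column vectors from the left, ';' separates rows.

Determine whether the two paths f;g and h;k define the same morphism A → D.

Along f;g (path 1):
  e0=⟨1,0⟩ f~>⟨1,3⟩ g~>⟨3,2,4⟩
  e1=⟨0,1⟩ f~>⟨1,0⟩ g~>⟨1,2,0⟩
  composite₁ = ⟨3 1; 2 2; 4 0⟩
Along h;k (path 2):
  e0=⟨1,0⟩ h~>⟨1,0⟩ k~>⟨3,2,4⟩
  e1=⟨0,1⟩ h~>⟨4,3⟩ k~>⟨1,4,0⟩
  composite₂ = ⟨3 1; 2 4; 4 0⟩
Equal? differ; not commutative

Answer: DOES NOT COMMUTE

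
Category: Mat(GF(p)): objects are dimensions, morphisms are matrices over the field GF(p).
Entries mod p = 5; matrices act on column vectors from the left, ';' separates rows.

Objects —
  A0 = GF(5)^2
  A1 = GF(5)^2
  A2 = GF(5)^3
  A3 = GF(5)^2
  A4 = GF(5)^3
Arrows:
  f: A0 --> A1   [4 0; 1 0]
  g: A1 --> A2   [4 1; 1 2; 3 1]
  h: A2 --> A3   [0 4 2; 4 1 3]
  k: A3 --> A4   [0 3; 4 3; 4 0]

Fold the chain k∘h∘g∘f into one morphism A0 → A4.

Answer: [4 0; 4 0; 0 0]

Work:
  e0=(1,0) f-->(4,1) g-->(2,1,3) h-->(0,3) k-->(4,4,0)
  e1=(0,1) f-->(0,0) g-->(0,0,0) h-->(0,0) k-->(0,0,0)
result: [4 0; 4 0; 0 0]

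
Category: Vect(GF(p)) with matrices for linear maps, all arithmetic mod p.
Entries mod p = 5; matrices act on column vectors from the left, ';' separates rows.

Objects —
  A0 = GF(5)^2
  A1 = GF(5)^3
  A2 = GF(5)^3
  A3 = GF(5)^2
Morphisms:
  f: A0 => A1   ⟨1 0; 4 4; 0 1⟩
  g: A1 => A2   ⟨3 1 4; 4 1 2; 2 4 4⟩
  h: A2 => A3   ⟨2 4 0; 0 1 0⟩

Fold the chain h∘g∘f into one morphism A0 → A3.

Answer: ⟨1 0; 3 1⟩

Derivation:
  e0=[1,0] f=>[1,4,0] g=>[2,3,3] h=>[1,3]
  e1=[0,1] f=>[0,4,1] g=>[3,1,0] h=>[0,1]
⟦path⟧: ⟨1 0; 3 1⟩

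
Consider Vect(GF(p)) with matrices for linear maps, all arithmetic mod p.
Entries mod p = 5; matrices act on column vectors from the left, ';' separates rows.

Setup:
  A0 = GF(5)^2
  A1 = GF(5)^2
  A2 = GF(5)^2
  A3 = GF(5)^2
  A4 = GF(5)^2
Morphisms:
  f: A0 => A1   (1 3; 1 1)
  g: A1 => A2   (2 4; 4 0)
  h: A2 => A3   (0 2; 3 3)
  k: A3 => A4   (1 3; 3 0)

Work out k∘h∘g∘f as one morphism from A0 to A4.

  e0=(1,0) f=>(1,1) g=>(1,4) h=>(3,0) k=>(3,4)
  e1=(0,1) f=>(3,1) g=>(0,2) h=>(4,1) k=>(2,2)
result: (3 2; 4 2)

Answer: (3 2; 4 2)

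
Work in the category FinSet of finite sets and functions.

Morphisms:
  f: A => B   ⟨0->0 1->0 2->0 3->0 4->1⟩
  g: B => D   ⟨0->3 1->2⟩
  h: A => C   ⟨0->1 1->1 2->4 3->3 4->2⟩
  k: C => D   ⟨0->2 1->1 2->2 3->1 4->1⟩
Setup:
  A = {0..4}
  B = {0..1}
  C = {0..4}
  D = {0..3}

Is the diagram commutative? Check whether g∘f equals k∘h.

Path 1 = f;g:
  0 f=>0 g=>3
  1 f=>0 g=>3
  2 f=>0 g=>3
  3 f=>0 g=>3
  4 f=>1 g=>2
  composite₁ = ⟨0->3 1->3 2->3 3->3 4->2⟩
Path 2 = h;k:
  0 h=>1 k=>1
  1 h=>1 k=>1
  2 h=>4 k=>1
  3 h=>3 k=>1
  4 h=>2 k=>2
  composite₂ = ⟨0->1 1->1 2->1 3->1 4->2⟩
Equal? distinct morphisms ✗

Answer: DOES NOT COMMUTE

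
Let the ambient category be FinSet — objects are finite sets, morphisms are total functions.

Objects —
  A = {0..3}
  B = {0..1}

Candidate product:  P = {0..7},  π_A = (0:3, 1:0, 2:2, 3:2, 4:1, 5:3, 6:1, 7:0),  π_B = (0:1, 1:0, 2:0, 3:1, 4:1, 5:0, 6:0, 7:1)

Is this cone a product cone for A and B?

|A|·|B| = 4·2 = 8;  |P| = 8
Check the pairing map k ↦ (π_A(k), π_B(k)):
  0 : (3,1)
  1 : (0,0)
  2 : (2,0)
  3 : (2,1)
  4 : (1,1)
  5 : (3,0)
  6 : (1,0)
  7 : (0,1)
distinct pairs in image: 8 / 8 needed
  → bijection onto A×B; projections well-typed.

Answer: VALID PRODUCT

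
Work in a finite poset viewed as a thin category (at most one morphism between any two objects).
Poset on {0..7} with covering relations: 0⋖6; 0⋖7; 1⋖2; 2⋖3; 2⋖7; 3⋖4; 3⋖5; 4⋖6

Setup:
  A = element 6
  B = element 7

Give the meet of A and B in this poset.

Common predecessors of 6,7: {0,1,2}
  maximal lower bounds 0 and 2 are incomparable: neither 0<=2 nor 2<=0
→ no greatest lower bound exists

Answer: NO MEET EXISTS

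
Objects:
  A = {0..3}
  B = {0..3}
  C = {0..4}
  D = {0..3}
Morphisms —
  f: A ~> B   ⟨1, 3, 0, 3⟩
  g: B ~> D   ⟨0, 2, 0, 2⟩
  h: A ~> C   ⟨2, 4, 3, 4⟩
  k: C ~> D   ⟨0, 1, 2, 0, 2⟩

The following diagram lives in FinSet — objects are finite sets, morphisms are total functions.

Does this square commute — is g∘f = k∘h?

Answer: COMMUTES

Work:
1) trace f;g:
  0 f~>1 g~>2
  1 f~>3 g~>2
  2 f~>0 g~>0
  3 f~>3 g~>2
  result₁ = ⟨2, 2, 0, 2⟩
2) trace h;k:
  0 h~>2 k~>2
  1 h~>4 k~>2
  2 h~>3 k~>0
  3 h~>4 k~>2
  result₂ = ⟨2, 2, 0, 2⟩
Equal? equal; square commutes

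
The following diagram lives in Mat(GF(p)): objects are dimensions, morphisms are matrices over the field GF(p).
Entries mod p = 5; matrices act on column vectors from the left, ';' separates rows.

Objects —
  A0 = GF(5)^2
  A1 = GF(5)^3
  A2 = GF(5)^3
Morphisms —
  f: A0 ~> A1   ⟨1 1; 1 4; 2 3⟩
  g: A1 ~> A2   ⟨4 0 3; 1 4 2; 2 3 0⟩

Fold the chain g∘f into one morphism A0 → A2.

  e0=(1,0) f~>(1,1,2) g~>(0,4,0)
  e1=(0,1) f~>(1,4,3) g~>(3,3,4)
result: ⟨0 3; 4 3; 0 4⟩

Answer: ⟨0 3; 4 3; 0 4⟩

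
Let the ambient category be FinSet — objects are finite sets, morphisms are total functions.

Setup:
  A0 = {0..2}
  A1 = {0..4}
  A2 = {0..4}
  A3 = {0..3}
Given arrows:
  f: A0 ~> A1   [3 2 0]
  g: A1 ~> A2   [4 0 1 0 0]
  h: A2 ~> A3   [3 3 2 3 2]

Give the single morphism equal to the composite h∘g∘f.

Answer: [3 3 2]

Work:
  0 f~>3 g~>0 h~>3
  1 f~>2 g~>1 h~>3
  2 f~>0 g~>4 h~>2
⟦path⟧: [3 3 2]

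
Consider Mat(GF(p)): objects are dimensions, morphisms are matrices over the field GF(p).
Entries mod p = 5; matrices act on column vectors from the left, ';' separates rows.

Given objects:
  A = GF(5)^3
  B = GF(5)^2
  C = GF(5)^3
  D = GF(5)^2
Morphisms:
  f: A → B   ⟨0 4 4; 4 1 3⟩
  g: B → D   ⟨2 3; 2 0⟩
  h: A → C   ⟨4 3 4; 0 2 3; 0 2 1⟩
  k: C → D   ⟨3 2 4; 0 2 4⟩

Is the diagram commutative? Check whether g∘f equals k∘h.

1) trace f;g:
  e0=[1,0,0] f→[0,4] g→[2,0]
  e1=[0,1,0] f→[4,1] g→[1,3]
  e2=[0,0,1] f→[4,3] g→[2,3]
  ⟦path⟧₁ = ⟨2 1 2; 0 3 3⟩
2) trace h;k:
  e0=[1,0,0] h→[4,0,0] k→[2,0]
  e1=[0,1,0] h→[3,2,2] k→[1,2]
  e2=[0,0,1] h→[4,3,1] k→[2,0]
  ⟦path⟧₂ = ⟨2 1 2; 0 2 0⟩
Equal? NO — does not commute

Answer: DOES NOT COMMUTE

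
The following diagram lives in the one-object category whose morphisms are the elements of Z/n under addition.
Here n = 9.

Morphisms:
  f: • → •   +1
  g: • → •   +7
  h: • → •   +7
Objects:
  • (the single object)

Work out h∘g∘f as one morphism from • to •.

  0 +1≡1 +7≡8 +7≡6  (mod 9)
composite: +6

Answer: +6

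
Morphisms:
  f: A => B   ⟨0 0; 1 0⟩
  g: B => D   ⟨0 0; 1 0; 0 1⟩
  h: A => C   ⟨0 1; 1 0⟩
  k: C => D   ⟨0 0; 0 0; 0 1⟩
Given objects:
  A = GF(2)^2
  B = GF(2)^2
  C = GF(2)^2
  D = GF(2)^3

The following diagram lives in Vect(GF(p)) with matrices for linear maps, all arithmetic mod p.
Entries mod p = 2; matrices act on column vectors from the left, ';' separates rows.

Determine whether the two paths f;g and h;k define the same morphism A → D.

Answer: COMMUTES

Work:
Path 1 = f;g:
  e0=⟨1,0⟩ f=>⟨0,1⟩ g=>⟨0,0,1⟩
  e1=⟨0,1⟩ f=>⟨0,0⟩ g=>⟨0,0,0⟩
  result₁ = ⟨0 0; 0 0; 1 0⟩
Path 2 = h;k:
  e0=⟨1,0⟩ h=>⟨0,1⟩ k=>⟨0,0,1⟩
  e1=⟨0,1⟩ h=>⟨1,0⟩ k=>⟨0,0,0⟩
  result₂ = ⟨0 0; 0 0; 1 0⟩
Equal? YES — commutes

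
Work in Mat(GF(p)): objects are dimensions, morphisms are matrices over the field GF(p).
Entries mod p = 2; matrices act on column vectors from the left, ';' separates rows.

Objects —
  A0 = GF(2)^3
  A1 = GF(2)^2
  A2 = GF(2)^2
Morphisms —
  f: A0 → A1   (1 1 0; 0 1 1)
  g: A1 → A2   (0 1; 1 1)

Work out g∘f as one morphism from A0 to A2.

  e0=[1,0,0] f→[1,0] g→[0,1]
  e1=[0,1,0] f→[1,1] g→[1,0]
  e2=[0,0,1] f→[0,1] g→[1,1]
result: (0 1 1; 1 0 1)

Answer: (0 1 1; 1 0 1)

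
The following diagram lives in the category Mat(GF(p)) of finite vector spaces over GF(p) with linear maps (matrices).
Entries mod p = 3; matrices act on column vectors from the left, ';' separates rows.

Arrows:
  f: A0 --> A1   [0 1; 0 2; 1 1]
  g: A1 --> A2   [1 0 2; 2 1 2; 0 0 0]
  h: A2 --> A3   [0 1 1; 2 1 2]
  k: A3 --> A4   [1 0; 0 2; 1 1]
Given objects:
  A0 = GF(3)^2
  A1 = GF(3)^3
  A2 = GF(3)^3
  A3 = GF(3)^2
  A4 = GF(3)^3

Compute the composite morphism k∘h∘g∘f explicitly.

  e0=[1,0] f-->[0,0,1] g-->[2,2,0] h-->[2,0] k-->[2,0,2]
  e1=[0,1] f-->[1,2,1] g-->[0,0,0] h-->[0,0] k-->[0,0,0]
⟦path⟧: [2 0; 0 0; 2 0]

Answer: [2 0; 0 0; 2 0]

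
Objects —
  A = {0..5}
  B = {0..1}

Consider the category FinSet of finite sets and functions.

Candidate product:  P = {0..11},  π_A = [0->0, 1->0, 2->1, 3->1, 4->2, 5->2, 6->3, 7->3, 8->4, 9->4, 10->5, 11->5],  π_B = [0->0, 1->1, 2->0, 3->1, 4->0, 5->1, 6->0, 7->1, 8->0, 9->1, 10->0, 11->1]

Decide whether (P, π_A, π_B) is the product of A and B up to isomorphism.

|A|·|B| = 6·2 = 12;  |P| = 12
Check the pairing map k ↦ (π_A(k), π_B(k)):
  0 -> (0,0)
  1 -> (0,1)
  2 -> (1,0)
  3 -> (1,1)
  4 -> (2,0)
  5 -> (2,1)
  6 -> (3,0)
  7 -> (3,1)
  8 -> (4,0)
  9 -> (4,1)
  10 -> (5,0)
  11 -> (5,1)
distinct pairs in image: 12 / 12 needed
  → bijection onto A×B; projections well-typed.

Answer: VALID PRODUCT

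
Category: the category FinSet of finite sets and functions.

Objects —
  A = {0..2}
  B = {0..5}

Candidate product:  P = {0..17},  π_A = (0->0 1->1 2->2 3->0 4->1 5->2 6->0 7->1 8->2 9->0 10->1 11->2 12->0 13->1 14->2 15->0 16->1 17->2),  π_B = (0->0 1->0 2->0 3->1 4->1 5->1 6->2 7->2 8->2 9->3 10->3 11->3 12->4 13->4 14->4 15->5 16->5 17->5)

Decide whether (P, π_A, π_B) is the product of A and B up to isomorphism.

Answer: VALID PRODUCT

Derivation:
|A|·|B| = 3·6 = 18;  |P| = 18
Check the pairing map k ↦ (π_A(k), π_B(k)):
  0 -> (0,0)
  1 -> (1,0)
  2 -> (2,0)
  3 -> (0,1)
  4 -> (1,1)
  5 -> (2,1)
  6 -> (0,2)
  7 -> (1,2)
  8 -> (2,2)
  9 -> (0,3)
  10 -> (1,3)
  11 -> (2,3)
  12 -> (0,4)
  13 -> (1,4)
  14 -> (2,4)
  15 -> (0,5)
  16 -> (1,5)
  17 -> (2,5)
distinct pairs in image: 18 / 18 needed
  → bijection onto A×B; projections well-typed.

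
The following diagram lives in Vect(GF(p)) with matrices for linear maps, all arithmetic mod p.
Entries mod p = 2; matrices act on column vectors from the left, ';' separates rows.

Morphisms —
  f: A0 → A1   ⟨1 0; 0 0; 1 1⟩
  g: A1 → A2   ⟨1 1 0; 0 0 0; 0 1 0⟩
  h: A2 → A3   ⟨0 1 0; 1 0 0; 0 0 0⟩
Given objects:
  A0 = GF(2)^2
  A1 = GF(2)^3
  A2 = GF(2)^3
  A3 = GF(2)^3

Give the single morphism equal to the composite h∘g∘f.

Answer: ⟨0 0; 1 0; 0 0⟩

Derivation:
  e0=[1,0] f→[1,0,1] g→[1,0,0] h→[0,1,0]
  e1=[0,1] f→[0,0,1] g→[0,0,0] h→[0,0,0]
composite: ⟨0 0; 1 0; 0 0⟩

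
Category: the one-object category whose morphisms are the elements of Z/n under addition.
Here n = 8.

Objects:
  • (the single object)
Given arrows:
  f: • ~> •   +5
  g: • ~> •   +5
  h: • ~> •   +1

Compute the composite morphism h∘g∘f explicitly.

Answer: +3

Trace:
  0 +5≡5 +5≡2 +1≡3  (mod 8)
composite: +3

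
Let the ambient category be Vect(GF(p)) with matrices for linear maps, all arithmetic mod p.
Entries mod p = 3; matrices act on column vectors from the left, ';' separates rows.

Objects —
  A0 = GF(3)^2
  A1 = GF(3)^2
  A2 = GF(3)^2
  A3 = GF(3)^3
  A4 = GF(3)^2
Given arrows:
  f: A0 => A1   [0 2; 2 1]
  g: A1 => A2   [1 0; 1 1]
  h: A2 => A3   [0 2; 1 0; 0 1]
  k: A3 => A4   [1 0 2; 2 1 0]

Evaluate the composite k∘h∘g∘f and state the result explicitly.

  e0=(1,0) f=>(0,2) g=>(0,2) h=>(1,0,2) k=>(2,2)
  e1=(0,1) f=>(2,1) g=>(2,0) h=>(0,2,0) k=>(0,2)
composite: [2 0; 2 2]

Answer: [2 0; 2 2]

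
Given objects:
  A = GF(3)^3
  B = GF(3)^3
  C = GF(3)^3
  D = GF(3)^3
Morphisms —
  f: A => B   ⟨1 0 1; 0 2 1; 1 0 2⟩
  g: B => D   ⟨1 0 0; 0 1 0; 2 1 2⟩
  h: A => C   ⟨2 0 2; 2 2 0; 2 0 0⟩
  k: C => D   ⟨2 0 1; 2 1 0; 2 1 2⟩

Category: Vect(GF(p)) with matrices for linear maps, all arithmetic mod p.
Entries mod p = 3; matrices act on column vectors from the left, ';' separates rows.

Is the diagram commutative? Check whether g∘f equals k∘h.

1) trace f;g:
  e0=⟨1,0,0⟩ f=>⟨1,0,1⟩ g=>⟨1,0,1⟩
  e1=⟨0,1,0⟩ f=>⟨0,2,0⟩ g=>⟨0,2,2⟩
  e2=⟨0,0,1⟩ f=>⟨1,1,2⟩ g=>⟨1,1,1⟩
  ⟦path⟧₁ = ⟨1 0 1; 0 2 1; 1 2 1⟩
2) trace h;k:
  e0=⟨1,0,0⟩ h=>⟨2,2,2⟩ k=>⟨0,0,1⟩
  e1=⟨0,1,0⟩ h=>⟨0,2,0⟩ k=>⟨0,2,2⟩
  e2=⟨0,0,1⟩ h=>⟨2,0,0⟩ k=>⟨1,1,1⟩
  ⟦path⟧₂ = ⟨0 0 1; 0 2 1; 1 2 1⟩
Equal? distinct morphisms ✗

Answer: DOES NOT COMMUTE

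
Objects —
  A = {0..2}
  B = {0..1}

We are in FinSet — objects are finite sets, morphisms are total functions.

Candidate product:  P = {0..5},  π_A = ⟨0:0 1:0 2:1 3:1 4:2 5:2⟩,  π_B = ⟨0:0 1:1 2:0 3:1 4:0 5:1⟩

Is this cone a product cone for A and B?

Answer: VALID PRODUCT

Derivation:
|A|·|B| = 3·2 = 6;  |P| = 6
Check the pairing map k ↦ (π_A(k), π_B(k)):
  0 : (0,0)
  1 : (0,1)
  2 : (1,0)
  3 : (1,1)
  4 : (2,0)
  5 : (2,1)
distinct pairs in image: 6 / 6 needed
  → bijection onto A×B; projections well-typed.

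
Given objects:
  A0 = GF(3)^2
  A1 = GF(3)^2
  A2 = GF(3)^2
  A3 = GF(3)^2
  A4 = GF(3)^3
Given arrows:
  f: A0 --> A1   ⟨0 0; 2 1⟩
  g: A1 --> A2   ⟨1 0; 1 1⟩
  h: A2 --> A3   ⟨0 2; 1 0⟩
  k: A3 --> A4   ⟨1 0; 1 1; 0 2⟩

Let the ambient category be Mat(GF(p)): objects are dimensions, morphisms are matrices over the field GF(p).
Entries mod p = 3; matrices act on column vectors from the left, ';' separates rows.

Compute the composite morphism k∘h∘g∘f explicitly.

Answer: ⟨1 2; 1 2; 0 0⟩

Trace:
  e0=[1,0] f-->[0,2] g-->[0,2] h-->[1,0] k-->[1,1,0]
  e1=[0,1] f-->[0,1] g-->[0,1] h-->[2,0] k-->[2,2,0]
⟦path⟧: ⟨1 2; 1 2; 0 0⟩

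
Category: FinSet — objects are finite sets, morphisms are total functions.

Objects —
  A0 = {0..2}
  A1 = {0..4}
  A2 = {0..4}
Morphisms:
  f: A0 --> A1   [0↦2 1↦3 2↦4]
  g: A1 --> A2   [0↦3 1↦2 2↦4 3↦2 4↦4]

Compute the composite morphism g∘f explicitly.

  0 f-->2 g-->4
  1 f-->3 g-->2
  2 f-->4 g-->4
composite: [0↦4 1↦2 2↦4]

Answer: [0↦4 1↦2 2↦4]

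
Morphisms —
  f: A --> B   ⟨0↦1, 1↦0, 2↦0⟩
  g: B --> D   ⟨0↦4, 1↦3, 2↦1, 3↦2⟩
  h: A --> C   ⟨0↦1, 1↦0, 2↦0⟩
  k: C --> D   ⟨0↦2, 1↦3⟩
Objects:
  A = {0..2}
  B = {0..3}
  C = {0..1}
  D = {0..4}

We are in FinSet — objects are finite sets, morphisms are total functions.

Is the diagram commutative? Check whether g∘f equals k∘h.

Answer: DOES NOT COMMUTE

Work:
Path 1 = f;g:
  0 f-->1 g-->3
  1 f-->0 g-->4
  2 f-->0 g-->4
  composite₁ = ⟨0↦3, 1↦4, 2↦4⟩
Path 2 = h;k:
  0 h-->1 k-->3
  1 h-->0 k-->2
  2 h-->0 k-->2
  composite₂ = ⟨0↦3, 1↦2, 2↦2⟩
Equal? distinct morphisms ✗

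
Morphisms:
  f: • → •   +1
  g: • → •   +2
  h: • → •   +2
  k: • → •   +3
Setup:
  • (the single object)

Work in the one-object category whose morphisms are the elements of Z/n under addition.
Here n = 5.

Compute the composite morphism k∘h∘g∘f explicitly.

  0 +1≡1 +2≡3 +2≡0 +3≡3  (mod 5)
composite: +3

Answer: +3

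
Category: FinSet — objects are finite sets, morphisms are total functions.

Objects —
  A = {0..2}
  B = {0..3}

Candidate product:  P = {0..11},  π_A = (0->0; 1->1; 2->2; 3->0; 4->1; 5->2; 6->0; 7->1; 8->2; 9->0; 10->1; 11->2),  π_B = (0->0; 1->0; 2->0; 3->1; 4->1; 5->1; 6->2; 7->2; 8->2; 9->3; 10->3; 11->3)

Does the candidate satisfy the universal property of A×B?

|A|·|B| = 3·4 = 12;  |P| = 12
Check the pairing map k ↦ (π_A(k), π_B(k)):
  0 -> (0,0)
  1 -> (1,0)
  2 -> (2,0)
  3 -> (0,1)
  4 -> (1,1)
  5 -> (2,1)
  6 -> (0,2)
  7 -> (1,2)
  8 -> (2,2)
  9 -> (0,3)
  10 -> (1,3)
  11 -> (2,3)
distinct pairs in image: 12 / 12 needed
  → bijection onto A×B; projections well-typed.

Answer: VALID PRODUCT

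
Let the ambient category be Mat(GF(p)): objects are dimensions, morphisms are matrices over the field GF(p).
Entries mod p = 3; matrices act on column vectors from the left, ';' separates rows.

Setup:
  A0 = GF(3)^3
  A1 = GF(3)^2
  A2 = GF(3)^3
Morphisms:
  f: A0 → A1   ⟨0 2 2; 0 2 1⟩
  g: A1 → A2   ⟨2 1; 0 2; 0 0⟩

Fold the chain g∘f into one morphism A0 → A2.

  e0=(1,0,0) f→(0,0) g→(0,0,0)
  e1=(0,1,0) f→(2,2) g→(0,1,0)
  e2=(0,0,1) f→(2,1) g→(2,2,0)
⟦path⟧: ⟨0 0 2; 0 1 2; 0 0 0⟩

Answer: ⟨0 0 2; 0 1 2; 0 0 0⟩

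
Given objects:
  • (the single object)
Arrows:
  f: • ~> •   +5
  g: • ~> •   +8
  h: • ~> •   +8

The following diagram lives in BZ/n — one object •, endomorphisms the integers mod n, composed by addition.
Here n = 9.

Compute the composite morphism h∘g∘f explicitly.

  0 +5≡5 +8≡4 +8≡3  (mod 9)
⟦path⟧: +3

Answer: +3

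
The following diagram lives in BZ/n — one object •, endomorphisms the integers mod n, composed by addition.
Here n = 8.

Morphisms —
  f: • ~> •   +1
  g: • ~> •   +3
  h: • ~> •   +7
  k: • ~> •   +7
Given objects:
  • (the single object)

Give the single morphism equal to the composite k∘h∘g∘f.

Answer: +2

Trace:
  0 +1≡1 +3≡4 +7≡3 +7≡2  (mod 8)
result: +2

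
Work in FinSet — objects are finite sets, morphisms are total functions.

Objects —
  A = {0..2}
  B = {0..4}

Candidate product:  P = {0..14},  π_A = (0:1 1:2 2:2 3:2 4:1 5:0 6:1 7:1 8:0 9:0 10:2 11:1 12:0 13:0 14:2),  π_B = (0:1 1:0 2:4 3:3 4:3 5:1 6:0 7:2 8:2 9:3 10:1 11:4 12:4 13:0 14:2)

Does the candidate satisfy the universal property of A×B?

Answer: VALID PRODUCT

Derivation:
|A|·|B| = 3·5 = 15;  |P| = 15
Check the pairing map k ↦ (π_A(k), π_B(k)):
  0 : (1,1)
  1 : (2,0)
  2 : (2,4)
  3 : (2,3)
  4 : (1,3)
  5 : (0,1)
  6 : (1,0)
  7 : (1,2)
  8 : (0,2)
  9 : (0,3)
  10 : (2,1)
  11 : (1,4)
  12 : (0,4)
  13 : (0,0)
  14 : (2,2)
distinct pairs in image: 15 / 15 needed
  → bijection onto A×B; projections well-typed.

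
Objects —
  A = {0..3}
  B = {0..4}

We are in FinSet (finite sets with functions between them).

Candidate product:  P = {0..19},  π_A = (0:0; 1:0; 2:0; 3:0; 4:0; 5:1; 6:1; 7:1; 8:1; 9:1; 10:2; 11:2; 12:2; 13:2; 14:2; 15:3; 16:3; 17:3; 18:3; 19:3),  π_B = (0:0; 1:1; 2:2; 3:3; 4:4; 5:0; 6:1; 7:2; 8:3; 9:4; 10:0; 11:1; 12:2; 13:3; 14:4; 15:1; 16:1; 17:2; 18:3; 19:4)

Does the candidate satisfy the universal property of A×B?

|A|·|B| = 4·5 = 20;  |P| = 20
Check the pairing map k ↦ (π_A(k), π_B(k)):
  0 : (0,0)
  1 : (0,1)
  2 : (0,2)
  3 : (0,3)
  4 : (0,4)
  5 : (1,0)
  6 : (1,1)
  7 : (1,2)
  8 : (1,3)
  9 : (1,4)
  10 : (2,0)
  11 : (2,1)
  12 : (2,2)
  13 : (2,3)
  14 : (2,4)
  15 : (3,1)
  16 : (3,1)  ✗ repeats pair of k=15
  17 : (3,2)
  18 : (3,3)
  19 : (3,4)
distinct pairs in image: 19 / 20 needed
  → (3,1) hit at k=15 and k=16

Answer: NOT A VALID PRODUCT — duplicate pair at indices 16,15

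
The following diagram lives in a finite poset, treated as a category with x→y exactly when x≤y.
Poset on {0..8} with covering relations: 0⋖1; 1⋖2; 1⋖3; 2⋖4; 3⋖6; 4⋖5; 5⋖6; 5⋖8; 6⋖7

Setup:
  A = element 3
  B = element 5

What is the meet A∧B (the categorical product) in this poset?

Answer: A∧B = 1

Derivation:
Common predecessors of 3,5: {0,1}
  0 ≤ 1
  1 ≤ 1
glb = 1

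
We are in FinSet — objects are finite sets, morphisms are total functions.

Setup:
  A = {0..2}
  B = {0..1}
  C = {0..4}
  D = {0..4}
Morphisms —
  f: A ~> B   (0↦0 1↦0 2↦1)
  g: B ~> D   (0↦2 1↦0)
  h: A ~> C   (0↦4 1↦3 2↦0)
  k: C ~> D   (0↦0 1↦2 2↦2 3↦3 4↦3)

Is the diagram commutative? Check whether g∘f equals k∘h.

Along f;g (path 1):
  0 f~>0 g~>2
  1 f~>0 g~>2
  2 f~>1 g~>0
  composite₁ = (0↦2 1↦2 2↦0)
Along h;k (path 2):
  0 h~>4 k~>3
  1 h~>3 k~>3
  2 h~>0 k~>0
  composite₂ = (0↦3 1↦3 2↦0)
Equal? distinct morphisms ✗

Answer: DOES NOT COMMUTE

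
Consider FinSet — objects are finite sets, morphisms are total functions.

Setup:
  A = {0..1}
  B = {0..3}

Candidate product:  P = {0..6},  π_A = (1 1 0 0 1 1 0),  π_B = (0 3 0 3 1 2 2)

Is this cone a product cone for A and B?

Answer: NOT A VALID PRODUCT — |P|=7 ≠ |A|·|B|=8

Trace:
|A|·|B| = 2·4 = 8;  |P| = 7
  → cardinalities differ; no bijection possible.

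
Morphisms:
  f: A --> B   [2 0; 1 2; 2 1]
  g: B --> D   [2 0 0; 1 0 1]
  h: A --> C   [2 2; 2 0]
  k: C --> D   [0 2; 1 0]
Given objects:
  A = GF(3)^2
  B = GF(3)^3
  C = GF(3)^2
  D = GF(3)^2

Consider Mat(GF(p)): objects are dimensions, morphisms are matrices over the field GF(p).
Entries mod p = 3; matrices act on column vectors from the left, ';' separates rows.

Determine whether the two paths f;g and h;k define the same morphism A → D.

1) trace f;g:
  e0=(1,0) f-->(2,1,2) g-->(1,1)
  e1=(0,1) f-->(0,2,1) g-->(0,1)
  ⟦path⟧₁ = [1 0; 1 1]
2) trace h;k:
  e0=(1,0) h-->(2,2) k-->(1,2)
  e1=(0,1) h-->(2,0) k-->(0,2)
  ⟦path⟧₂ = [1 0; 2 2]
Equal? distinct morphisms ✗

Answer: DOES NOT COMMUTE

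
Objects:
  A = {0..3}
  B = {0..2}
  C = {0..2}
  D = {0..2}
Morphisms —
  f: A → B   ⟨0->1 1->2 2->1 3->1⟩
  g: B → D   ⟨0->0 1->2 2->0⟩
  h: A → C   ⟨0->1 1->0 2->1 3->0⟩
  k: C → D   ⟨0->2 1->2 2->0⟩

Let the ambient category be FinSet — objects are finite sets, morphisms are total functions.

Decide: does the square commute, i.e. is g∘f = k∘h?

Path 1 = f;g:
  0 f→1 g→2
  1 f→2 g→0
  2 f→1 g→2
  3 f→1 g→2
  result₁ = ⟨0->2 1->0 2->2 3->2⟩
Path 2 = h;k:
  0 h→1 k→2
  1 h→0 k→2
  2 h→1 k→2
  3 h→0 k→2
  result₂ = ⟨0->2 1->2 2->2 3->2⟩
Equal? differ; not commutative

Answer: DOES NOT COMMUTE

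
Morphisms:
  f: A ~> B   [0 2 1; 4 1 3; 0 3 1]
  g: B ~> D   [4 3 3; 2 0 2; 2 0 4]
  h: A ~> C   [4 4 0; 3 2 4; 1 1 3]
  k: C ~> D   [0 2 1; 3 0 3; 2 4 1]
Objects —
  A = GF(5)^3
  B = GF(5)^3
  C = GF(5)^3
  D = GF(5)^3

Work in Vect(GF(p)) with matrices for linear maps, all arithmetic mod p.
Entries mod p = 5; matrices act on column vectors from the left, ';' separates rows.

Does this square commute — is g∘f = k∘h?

Path 1 = f;g:
  e0=(1,0,0) f~>(0,4,0) g~>(2,0,0)
  e1=(0,1,0) f~>(2,1,3) g~>(0,0,1)
  e2=(0,0,1) f~>(1,3,1) g~>(1,4,1)
  result₁ = [2 0 1; 0 0 4; 0 1 1]
Path 2 = h;k:
  e0=(1,0,0) h~>(4,3,1) k~>(2,0,1)
  e1=(0,1,0) h~>(4,2,1) k~>(0,0,2)
  e2=(0,0,1) h~>(0,4,3) k~>(1,4,4)
  result₂ = [2 0 1; 0 0 4; 1 2 4]
Equal? distinct morphisms ✗

Answer: DOES NOT COMMUTE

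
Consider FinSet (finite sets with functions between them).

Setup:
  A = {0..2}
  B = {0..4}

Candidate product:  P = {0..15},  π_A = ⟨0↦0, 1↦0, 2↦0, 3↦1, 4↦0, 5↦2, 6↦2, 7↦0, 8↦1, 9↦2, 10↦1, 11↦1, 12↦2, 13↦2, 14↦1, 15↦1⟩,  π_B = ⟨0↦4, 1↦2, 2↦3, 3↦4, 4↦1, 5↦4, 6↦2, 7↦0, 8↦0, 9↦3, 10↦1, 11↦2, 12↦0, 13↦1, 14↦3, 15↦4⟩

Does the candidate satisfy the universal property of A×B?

Answer: NOT A VALID PRODUCT — |P|=16 ≠ |A|·|B|=15

Derivation:
|A|·|B| = 3·5 = 15;  |P| = 16
  → cardinalities differ; no bijection possible.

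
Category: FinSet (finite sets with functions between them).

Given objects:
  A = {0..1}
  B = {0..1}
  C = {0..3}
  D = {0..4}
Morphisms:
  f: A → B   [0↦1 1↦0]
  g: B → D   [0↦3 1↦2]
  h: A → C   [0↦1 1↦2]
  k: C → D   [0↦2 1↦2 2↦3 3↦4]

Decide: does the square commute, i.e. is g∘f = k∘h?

1) trace f;g:
  0 f→1 g→2
  1 f→0 g→3
  composite₁ = [0↦2 1↦3]
2) trace h;k:
  0 h→1 k→2
  1 h→2 k→3
  composite₂ = [0↦2 1↦3]
Equal? YES — commutes

Answer: COMMUTES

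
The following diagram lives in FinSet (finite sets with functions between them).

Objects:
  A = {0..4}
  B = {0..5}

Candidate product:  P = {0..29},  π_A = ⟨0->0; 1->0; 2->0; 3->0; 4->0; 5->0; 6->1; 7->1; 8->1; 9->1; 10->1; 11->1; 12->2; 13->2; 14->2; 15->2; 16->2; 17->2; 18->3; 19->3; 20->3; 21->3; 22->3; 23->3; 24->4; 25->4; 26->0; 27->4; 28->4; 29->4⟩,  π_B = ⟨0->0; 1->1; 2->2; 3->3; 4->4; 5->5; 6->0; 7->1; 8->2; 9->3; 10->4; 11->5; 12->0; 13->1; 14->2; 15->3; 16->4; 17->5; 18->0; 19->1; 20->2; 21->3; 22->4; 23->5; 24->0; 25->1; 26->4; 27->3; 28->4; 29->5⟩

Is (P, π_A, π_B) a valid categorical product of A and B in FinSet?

Answer: NOT A VALID PRODUCT — duplicate pair at indices 4,26

Work:
|A|·|B| = 5·6 = 30;  |P| = 30
Check the pairing map k ↦ (π_A(k), π_B(k)):
  0 -> (0,0)
  1 -> (0,1)
  2 -> (0,2)
  3 -> (0,3)
  4 -> (0,4)
  5 -> (0,5)
  6 -> (1,0)
  7 -> (1,1)
  8 -> (1,2)
  9 -> (1,3)
  10 -> (1,4)
  11 -> (1,5)
  12 -> (2,0)
  13 -> (2,1)
  14 -> (2,2)
  15 -> (2,3)
  16 -> (2,4)
  17 -> (2,5)
  18 -> (3,0)
  19 -> (3,1)
  20 -> (3,2)
  21 -> (3,3)
  22 -> (3,4)
  23 -> (3,5)
  24 -> (4,0)
  25 -> (4,1)
  26 -> (0,4)  ✗ repeats pair of k=4
  27 -> (4,3)
  28 -> (4,4)
  29 -> (4,5)
distinct pairs in image: 29 / 30 needed
  → (0,4) hit at k=4 and k=26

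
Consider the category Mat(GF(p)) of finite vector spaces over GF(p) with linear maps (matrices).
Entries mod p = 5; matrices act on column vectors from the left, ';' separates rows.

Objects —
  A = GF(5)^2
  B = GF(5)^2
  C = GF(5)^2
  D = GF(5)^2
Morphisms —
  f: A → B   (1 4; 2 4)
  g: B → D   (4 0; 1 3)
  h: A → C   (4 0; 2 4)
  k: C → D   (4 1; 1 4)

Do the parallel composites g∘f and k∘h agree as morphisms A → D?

Answer: DOES NOT COMMUTE

Work:
Along f;g (path 1):
  e0=(1,0) f→(1,2) g→(4,2)
  e1=(0,1) f→(4,4) g→(1,1)
  result₁ = (4 1; 2 1)
Along h;k (path 2):
  e0=(1,0) h→(4,2) k→(3,2)
  e1=(0,1) h→(0,4) k→(4,1)
  result₂ = (3 4; 2 1)
Equal? NO — does not commute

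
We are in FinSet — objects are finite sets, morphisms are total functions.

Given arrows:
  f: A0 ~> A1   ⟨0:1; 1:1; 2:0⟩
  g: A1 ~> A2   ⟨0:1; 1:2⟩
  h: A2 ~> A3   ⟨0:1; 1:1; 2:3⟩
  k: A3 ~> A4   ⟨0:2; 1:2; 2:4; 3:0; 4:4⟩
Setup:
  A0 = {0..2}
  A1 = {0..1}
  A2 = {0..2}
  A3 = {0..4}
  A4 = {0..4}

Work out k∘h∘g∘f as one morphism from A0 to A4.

  0 f~>1 g~>2 h~>3 k~>0
  1 f~>1 g~>2 h~>3 k~>0
  2 f~>0 g~>1 h~>1 k~>2
⟦path⟧: ⟨0:0; 1:0; 2:2⟩

Answer: ⟨0:0; 1:0; 2:2⟩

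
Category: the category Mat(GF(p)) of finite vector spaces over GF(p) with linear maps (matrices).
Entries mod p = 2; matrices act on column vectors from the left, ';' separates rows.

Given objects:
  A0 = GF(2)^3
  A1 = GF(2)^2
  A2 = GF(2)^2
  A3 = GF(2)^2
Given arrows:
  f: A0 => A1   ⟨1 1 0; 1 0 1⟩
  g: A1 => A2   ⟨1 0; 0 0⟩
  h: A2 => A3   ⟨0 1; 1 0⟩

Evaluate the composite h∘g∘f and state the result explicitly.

  e0=[1,0,0] f=>[1,1] g=>[1,0] h=>[0,1]
  e1=[0,1,0] f=>[1,0] g=>[1,0] h=>[0,1]
  e2=[0,0,1] f=>[0,1] g=>[0,0] h=>[0,0]
composite: ⟨0 0 0; 1 1 0⟩

Answer: ⟨0 0 0; 1 1 0⟩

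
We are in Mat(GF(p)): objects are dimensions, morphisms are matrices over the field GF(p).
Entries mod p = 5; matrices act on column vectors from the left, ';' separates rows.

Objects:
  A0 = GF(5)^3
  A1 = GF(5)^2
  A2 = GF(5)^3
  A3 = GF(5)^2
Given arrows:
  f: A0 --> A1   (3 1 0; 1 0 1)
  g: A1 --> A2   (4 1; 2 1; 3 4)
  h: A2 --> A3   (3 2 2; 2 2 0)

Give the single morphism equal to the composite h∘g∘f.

Answer: (4 2 3; 0 2 4)

Work:
  e0=(1,0,0) f-->(3,1) g-->(3,2,3) h-->(4,0)
  e1=(0,1,0) f-->(1,0) g-->(4,2,3) h-->(2,2)
  e2=(0,0,1) f-->(0,1) g-->(1,1,4) h-->(3,4)
⟦path⟧: (4 2 3; 0 2 4)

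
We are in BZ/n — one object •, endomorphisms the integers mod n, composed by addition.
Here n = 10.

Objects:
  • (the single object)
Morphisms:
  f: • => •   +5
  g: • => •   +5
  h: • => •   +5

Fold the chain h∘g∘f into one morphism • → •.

Answer: +5

Derivation:
  0 +5≡5 +5≡0 +5≡5  (mod 10)
composite: +5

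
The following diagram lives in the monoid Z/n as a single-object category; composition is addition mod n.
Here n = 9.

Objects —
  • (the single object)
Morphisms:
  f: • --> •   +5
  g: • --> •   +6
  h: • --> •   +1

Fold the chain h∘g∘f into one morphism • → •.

Answer: +3

Derivation:
  0 +5≡5 +6≡2 +1≡3  (mod 9)
result: +3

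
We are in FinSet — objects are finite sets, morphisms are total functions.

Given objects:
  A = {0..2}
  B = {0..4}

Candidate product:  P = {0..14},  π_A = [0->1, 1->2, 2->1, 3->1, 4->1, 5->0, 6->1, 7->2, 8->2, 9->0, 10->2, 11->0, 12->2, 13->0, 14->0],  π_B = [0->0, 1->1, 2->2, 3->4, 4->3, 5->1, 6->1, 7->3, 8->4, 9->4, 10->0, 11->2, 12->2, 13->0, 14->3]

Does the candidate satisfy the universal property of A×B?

Answer: VALID PRODUCT

Work:
|A|·|B| = 3·5 = 15;  |P| = 15
Check the pairing map k ↦ (π_A(k), π_B(k)):
  0 -> (1,0)
  1 -> (2,1)
  2 -> (1,2)
  3 -> (1,4)
  4 -> (1,3)
  5 -> (0,1)
  6 -> (1,1)
  7 -> (2,3)
  8 -> (2,4)
  9 -> (0,4)
  10 -> (2,0)
  11 -> (0,2)
  12 -> (2,2)
  13 -> (0,0)
  14 -> (0,3)
distinct pairs in image: 15 / 15 needed
  → bijection onto A×B; projections well-typed.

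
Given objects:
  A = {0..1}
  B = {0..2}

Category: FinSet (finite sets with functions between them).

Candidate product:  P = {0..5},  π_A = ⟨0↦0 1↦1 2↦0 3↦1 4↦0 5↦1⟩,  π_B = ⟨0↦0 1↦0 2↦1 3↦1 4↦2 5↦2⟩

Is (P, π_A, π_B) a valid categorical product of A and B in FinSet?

Answer: VALID PRODUCT

Derivation:
|A|·|B| = 2·3 = 6;  |P| = 6
Check the pairing map k ↦ (π_A(k), π_B(k)):
  0 ↦ (0,0)
  1 ↦ (1,0)
  2 ↦ (0,1)
  3 ↦ (1,1)
  4 ↦ (0,2)
  5 ↦ (1,2)
distinct pairs in image: 6 / 6 needed
  → bijection onto A×B; projections well-typed.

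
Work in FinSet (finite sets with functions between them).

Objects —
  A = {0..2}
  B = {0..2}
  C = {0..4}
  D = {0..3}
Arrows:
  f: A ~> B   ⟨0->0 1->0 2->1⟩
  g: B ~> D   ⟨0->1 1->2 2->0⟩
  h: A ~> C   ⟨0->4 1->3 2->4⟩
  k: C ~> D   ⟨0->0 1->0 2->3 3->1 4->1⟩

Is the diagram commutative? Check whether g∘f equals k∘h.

Answer: DOES NOT COMMUTE

Trace:
1) trace f;g:
  0 f~>0 g~>1
  1 f~>0 g~>1
  2 f~>1 g~>2
  composite₁ = ⟨0->1 1->1 2->2⟩
2) trace h;k:
  0 h~>4 k~>1
  1 h~>3 k~>1
  2 h~>4 k~>1
  composite₂ = ⟨0->1 1->1 2->1⟩
Equal? differ; not commutative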